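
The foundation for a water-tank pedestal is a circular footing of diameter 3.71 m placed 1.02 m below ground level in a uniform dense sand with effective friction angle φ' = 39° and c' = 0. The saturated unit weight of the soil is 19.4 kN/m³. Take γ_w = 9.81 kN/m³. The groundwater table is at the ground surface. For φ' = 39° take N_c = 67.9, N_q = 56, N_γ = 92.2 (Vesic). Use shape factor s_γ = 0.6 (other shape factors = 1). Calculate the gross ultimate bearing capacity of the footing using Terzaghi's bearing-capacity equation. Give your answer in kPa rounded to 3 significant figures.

q_ult ≈ 1530 kPa

With the water table at the surface the whole profile is submerged: γ' = 19.4 − 9.81 = 9.59 kN/m³, so q = γ'·D_f = 9.7818 kPa; the same γ' applies in the ½γBN_γ term.
q_ult = q·N_q + 0.5·γ·B·N_γ·s_γ
     = 9.7818 × 56 + 0.5 × 9.59 × 3.71 × 92.2 × 0.6
     = 547.78 + 984.11 = 1531.9 kPa.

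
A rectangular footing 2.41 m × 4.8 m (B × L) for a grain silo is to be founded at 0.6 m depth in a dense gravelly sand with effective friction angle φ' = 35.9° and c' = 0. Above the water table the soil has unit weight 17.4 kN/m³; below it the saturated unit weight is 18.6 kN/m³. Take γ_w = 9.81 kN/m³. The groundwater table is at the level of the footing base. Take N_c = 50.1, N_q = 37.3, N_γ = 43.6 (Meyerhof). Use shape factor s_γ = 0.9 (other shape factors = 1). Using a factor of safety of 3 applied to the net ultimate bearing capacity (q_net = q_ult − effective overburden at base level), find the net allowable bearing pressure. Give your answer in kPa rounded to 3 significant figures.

Effective surcharge at the founding depth q = γ·D_f = 17.4 × 0.6 = 10.44 kPa.
The water table coincides with the base, so in the self-weight term γ → γ' = 8.79 kN/m³.
q_ult = q·N_q + 0.5·γ·B·N_γ·s_γ
     = 10.44 × 37.3 + 0.5 × 8.79 × 2.41 × 43.6 × 0.9
     = 389.41 + 415.63 = 805.04 kPa.
Net ultimate: q_net = 805.04 − 10.44 = 794.6 kPa.
q_all(net) = 794.6 / 3 = 264.87 kPa.

q_all(net) ≈ 265 kPa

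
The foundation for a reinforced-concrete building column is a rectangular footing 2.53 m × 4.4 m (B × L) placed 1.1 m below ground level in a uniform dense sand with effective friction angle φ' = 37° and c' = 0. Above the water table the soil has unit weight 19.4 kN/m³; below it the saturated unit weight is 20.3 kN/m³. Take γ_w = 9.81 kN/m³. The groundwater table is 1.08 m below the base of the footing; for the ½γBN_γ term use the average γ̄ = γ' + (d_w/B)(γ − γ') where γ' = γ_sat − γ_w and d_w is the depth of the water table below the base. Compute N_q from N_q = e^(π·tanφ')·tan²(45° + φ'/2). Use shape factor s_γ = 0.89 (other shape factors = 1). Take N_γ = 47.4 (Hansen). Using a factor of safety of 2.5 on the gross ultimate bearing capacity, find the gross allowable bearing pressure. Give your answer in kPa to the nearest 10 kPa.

q_all ≈ 670 kPa

N_q = e^(π·tan37°)·tan²(63.5°) = 42.92.
Effective surcharge at the founding depth q = γ·D_f = 19.4 × 1.1 = 21.34 kPa.
With d_w = 1.08 m < B, γ̄ = 10.49 + (1.08/2.53) × (19.4 − 10.49) = 14.293 kN/m³.
q_ult = q·N_q + 0.5·γ·B·N_γ·s_γ
     = 21.34 × 42.92 + 0.5 × 14.293 × 2.53 × 47.4 × 0.89
     = 915.91 + 762.78 = 1678.7 kPa.
q_all = 1678.7 / 2.5 = 671.47 kPa.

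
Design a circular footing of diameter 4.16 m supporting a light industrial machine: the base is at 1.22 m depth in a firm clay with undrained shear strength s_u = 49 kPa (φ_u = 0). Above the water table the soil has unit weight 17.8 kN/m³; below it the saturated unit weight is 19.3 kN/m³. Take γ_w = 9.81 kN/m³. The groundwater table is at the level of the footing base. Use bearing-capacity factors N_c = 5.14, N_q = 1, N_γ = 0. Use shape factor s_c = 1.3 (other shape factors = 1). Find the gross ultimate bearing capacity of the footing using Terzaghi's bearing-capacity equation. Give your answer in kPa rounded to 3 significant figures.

q_ult ≈ 349 kPa

q = γ·D_f = 17.8 × 1.22 = 21.716 kPa.
c·N_c·s_c = 49 × 5.14 × 1.3 = 327.42 kPa
q·N_q = 21.716 × 1 = 21.716 kPa
q_ult = 327.42 + 21.716 = 349.13 kPa.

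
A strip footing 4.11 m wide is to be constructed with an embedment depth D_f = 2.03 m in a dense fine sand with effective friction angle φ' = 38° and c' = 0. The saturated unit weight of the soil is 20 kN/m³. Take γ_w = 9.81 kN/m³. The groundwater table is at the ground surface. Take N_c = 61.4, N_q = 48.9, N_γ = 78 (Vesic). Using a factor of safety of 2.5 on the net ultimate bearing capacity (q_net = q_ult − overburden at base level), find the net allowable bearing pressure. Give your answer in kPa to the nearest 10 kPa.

With the water table at the surface the whole profile is submerged: γ' = 20 − 9.81 = 10.19 kN/m³, so q = γ'·D_f = 20.686 kPa; the same γ' applies in the ½γBN_γ term.
q_ult = q·N_q + 0.5·γ·B·N_γ
     = 20.686 × 48.9 + 0.5 × 10.19 × 4.11 × 78
     = 1011.5 + 1633.4 = 2644.9 kPa.
q_net = 2644.9 − 20.686 = 2624.2 kPa.
q_all(net) = 2624.2 / 2.5 = 1049.7 kPa.

q_all(net) ≈ 1050 kPa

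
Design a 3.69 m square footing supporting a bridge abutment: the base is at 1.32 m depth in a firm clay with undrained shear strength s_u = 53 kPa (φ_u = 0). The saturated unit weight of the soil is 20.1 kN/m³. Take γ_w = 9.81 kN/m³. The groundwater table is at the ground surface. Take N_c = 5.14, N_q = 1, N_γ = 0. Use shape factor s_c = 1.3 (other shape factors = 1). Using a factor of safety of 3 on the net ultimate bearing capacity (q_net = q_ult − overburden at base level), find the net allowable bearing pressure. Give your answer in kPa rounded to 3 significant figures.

Water table at ground surface, so effective unit weight γ' = 20.1 − 9.81 = 10.29 kN/m³ is used throughout; overburden q = 10.29 × 1.32 = 13.583 kPa.
Cohesion term c·N_c·s_c = 53 × 5.14 × 1.3 = 354.15 kPa; surcharge term q·N_q = 13.583 × 1 = 13.583 kPa.
q_ult = 354.15 + 13.583 = 367.73 kPa.
q_net = 367.73 − 13.583 = 354.15 kPa.
q_all(net) = 354.15 / 3 = 118.05 kPa.

q_all(net) ≈ 118 kPa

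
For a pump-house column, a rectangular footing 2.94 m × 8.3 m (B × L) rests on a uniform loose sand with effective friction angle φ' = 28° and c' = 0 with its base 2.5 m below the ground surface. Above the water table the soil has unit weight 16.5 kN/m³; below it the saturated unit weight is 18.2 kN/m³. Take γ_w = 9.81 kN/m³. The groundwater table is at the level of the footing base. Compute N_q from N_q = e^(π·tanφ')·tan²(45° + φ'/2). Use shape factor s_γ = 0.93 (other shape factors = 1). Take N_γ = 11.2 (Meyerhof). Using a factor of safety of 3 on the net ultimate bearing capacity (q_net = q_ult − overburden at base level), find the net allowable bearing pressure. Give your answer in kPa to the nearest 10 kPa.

N_q = e^(π·tan28°)·tan²(59°) = 14.72.
Effective surcharge at the founding depth q = γ·D_f = 16.5 × 2.5 = 41.25 kPa.
The water table coincides with the base, so in the self-weight term γ → γ' = 8.39 kN/m³.
q_ult = q·N_q + 0.5·γ·B·N_γ·s_γ
     = 41.25 × 14.72 + 0.5 × 8.39 × 2.94 × 11.2 × 0.93
     = 607.2 + 128.46 = 735.66 kPa.
q_net = 735.66 − 41.25 = 694.41 kPa.
q_all(net) = 694.41 / 3 = 231.47 kPa.

q_all(net) ≈ 230 kPa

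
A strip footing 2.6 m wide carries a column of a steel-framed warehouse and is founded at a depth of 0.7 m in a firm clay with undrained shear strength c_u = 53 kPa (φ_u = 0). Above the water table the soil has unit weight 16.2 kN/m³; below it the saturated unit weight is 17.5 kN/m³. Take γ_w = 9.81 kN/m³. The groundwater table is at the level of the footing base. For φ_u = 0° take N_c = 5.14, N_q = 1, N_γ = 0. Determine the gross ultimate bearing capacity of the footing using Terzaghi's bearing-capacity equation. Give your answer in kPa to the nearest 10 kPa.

q_ult ≈ 280 kPa

Effective surcharge at the founding depth q = γ·D_f = 16.2 × 0.7 = 11.34 kPa.
q_ult = c·N_c + q·N_q
     = 53 × 5.14 + 11.34 × 1
     = 272.42 + 11.34 = 283.76 kPa.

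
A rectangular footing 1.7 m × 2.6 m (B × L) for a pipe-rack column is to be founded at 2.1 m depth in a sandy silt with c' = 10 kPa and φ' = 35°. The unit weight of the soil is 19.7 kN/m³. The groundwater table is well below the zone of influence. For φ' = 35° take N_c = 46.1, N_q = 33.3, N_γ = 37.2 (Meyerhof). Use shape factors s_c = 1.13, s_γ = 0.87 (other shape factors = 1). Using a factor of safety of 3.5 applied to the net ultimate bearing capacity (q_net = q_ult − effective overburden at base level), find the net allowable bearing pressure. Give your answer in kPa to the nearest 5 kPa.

q_all(net) ≈ 685 kPa

q = γ·D_f = 19.7 × 2.1 = 41.37 kPa.
c·N_c·s_c = 10 × 46.1 × 1.13 = 520.93 kPa
q·N_q = 41.37 × 33.3 = 1377.6 kPa
0.5·γ·B·N_γ·s_γ = 0.5 × 19.7 × 1.7 × 37.2 × 0.87 = 541.94 kPa
q_ult = 520.93 + 1377.6 + 541.94 = 2440.5 kPa.
Net ultimate: q_net = 2440.5 − 41.37 = 2399.1 kPa.
q_all(net) = 2399.1 / 3.5 = 685.46 kPa.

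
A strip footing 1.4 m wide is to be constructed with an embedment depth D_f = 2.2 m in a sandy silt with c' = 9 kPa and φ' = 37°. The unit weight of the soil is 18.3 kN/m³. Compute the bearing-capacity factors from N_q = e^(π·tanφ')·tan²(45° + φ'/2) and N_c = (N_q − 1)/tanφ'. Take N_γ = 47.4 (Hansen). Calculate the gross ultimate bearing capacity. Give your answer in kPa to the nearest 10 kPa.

tan37° = 0.7536, so N_q = e^(π×0.7536)·tan²(63.5°) = 10.669 × 4.023 = 42.92.
N_c = (42.92 − 1)/tan37° = 55.63.
Effective surcharge at the founding depth q = γ·D_f = 18.3 × 2.2 = 40.26 kPa.
q_ult = c·N_c + q·N_q + 0.5·γ·B·N_γ
     = 9 × 55.63 + 40.26 × 42.92 + 0.5 × 18.3 × 1.4 × 47.4
     = 500.67 + 1728 + 607.19 = 2835.8 kPa.

q_ult ≈ 2840 kPa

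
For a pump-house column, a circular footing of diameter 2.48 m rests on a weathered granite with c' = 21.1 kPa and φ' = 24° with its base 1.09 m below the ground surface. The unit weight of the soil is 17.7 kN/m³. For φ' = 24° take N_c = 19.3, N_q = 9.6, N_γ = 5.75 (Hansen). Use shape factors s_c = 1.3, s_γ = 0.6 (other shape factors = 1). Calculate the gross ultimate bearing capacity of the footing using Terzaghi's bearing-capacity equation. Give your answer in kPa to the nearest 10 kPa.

q_ult ≈ 790 kPa

Overburden at base level: q = 17.7 × 1.09 = 19.293 kPa.
Cohesion term c·N_c·s_c = 21.1 × 19.3 × 1.3 = 529.4 kPa; surcharge term q·N_q = 19.293 × 9.6 = 185.21 kPa; self-weight term 0.5·γ·B·N_γ·s_γ = 0.5 × 17.7 × 2.48 × 5.75 × 0.6 = 75.721 kPa.
q_ult = 529.4 + 185.21 + 75.721 = 790.33 kPa.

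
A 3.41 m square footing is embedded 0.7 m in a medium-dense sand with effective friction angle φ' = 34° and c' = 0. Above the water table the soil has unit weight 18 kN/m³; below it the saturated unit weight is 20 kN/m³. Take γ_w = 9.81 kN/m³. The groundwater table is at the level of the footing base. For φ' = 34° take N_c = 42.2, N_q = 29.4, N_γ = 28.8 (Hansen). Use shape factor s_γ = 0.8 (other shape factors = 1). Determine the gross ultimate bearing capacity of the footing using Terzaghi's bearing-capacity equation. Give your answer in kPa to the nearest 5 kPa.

q = γ·D_f = 18 × 0.7 = 12.6 kPa.
For the ½γBN_γ term take γ' = 20 − 9.81 = 10.19 kN/m³ (soil below base is submerged).
q·N_q = 12.6 × 29.4 = 370.44 kPa
0.5·γ·B·N_γ·s_γ = 0.5 × 10.19 × 3.41 × 28.8 × 0.8 = 400.3 kPa
q_ult = 370.44 + 400.3 = 770.74 kPa.

q_ult ≈ 770 kPa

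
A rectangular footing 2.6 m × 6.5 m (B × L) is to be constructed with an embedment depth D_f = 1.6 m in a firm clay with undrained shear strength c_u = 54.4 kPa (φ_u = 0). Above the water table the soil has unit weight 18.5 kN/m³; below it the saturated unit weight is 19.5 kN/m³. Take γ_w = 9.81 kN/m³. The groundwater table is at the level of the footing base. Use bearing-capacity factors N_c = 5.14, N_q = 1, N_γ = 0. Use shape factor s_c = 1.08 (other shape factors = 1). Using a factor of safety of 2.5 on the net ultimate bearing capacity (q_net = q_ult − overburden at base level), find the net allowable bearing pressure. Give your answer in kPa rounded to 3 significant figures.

q_all(net) ≈ 121 kPa

q = γ·D_f = 18.5 × 1.6 = 29.6 kPa.
c·N_c·s_c = 54.4 × 5.14 × 1.08 = 301.99 kPa
q·N_q = 29.6 × 1 = 29.6 kPa
q_ult = 301.99 + 29.6 = 331.59 kPa.
q_net = 331.59 − 29.6 = 301.99 kPa.
q_all(net) = 301.99 / 2.5 = 120.79 kPa.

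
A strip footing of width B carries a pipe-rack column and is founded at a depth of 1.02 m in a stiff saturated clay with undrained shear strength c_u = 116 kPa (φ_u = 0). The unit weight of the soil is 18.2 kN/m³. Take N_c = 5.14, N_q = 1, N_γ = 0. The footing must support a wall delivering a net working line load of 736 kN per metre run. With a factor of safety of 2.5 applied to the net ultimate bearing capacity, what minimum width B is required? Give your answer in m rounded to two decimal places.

B = 3.09 m

Overburden at base level: q = 18.2 × 1.02 = 18.564 kPa.
Cohesion term c·N_c = 116 × 5.14 = 596.24 kPa; surcharge term q·N_q = 18.564 × 1 = 18.564 kPa.
q_ult = 596.24 + 18.564 = 614.8 kPa.
For φ = 0 the ½γBN_γ term vanishes, so q_ult is independent of B. q_net = 614.8 − 18.564 = 596.24 kPa; q_all(net) = 596.24/2.5 = 238.5 kPa.
Required width B = w / q_all(net) = 736 / 238.5 = 3.086 m.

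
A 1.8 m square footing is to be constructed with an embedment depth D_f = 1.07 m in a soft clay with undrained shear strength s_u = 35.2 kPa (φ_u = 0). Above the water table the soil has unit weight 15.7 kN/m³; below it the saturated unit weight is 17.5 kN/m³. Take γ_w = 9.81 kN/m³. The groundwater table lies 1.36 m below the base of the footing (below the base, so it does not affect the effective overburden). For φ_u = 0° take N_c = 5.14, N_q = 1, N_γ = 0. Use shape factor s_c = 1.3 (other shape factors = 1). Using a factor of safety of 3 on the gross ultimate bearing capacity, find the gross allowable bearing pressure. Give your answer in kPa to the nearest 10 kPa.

q_all ≈ 80 kPa

q = γ·D_f = 15.7 × 1.07 = 16.799 kPa.
c·N_c·s_c = 35.2 × 5.14 × 1.3 = 235.21 kPa
q·N_q = 16.799 × 1 = 16.799 kPa
q_ult = 235.21 + 16.799 = 252.01 kPa.
q_all = 252.01 / 3 = 84.002 kPa.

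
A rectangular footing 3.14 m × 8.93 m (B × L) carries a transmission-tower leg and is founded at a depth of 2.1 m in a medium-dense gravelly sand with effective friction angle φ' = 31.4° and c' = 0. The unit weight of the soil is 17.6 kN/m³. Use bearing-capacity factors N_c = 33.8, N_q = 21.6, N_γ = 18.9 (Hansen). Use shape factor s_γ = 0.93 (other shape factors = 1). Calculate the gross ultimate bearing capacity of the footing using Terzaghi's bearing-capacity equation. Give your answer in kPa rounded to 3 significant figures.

q_ult ≈ 1280 kPa

q = γ·D_f = 17.6 × 2.1 = 36.96 kPa.
q·N_q = 36.96 × 21.6 = 798.34 kPa
0.5·γ·B·N_γ·s_γ = 0.5 × 17.6 × 3.14 × 18.9 × 0.93 = 485.69 kPa
q_ult = 798.34 + 485.69 = 1284 kPa.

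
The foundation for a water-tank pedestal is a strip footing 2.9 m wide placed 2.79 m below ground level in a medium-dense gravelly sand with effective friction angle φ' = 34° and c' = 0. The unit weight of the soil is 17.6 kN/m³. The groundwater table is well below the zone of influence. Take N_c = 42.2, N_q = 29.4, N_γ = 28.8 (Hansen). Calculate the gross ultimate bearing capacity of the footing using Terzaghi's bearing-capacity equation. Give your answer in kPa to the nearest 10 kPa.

Overburden at base level: q = 17.6 × 2.79 = 49.104 kPa.
Surcharge term q·N_q = 49.104 × 29.4 = 1443.7 kPa; self-weight term 0.5·γ·B·N_γ = 0.5 × 17.6 × 2.9 × 28.8 = 734.98 kPa.
q_ult = 1443.7 + 734.98 = 2178.6 kPa.

q_ult ≈ 2180 kPa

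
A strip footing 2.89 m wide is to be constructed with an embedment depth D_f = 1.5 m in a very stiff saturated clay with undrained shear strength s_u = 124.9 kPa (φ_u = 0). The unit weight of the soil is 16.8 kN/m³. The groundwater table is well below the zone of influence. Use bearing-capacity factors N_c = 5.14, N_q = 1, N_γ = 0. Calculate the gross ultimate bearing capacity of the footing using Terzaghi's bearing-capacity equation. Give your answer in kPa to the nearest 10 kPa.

Overburden at base level: q = 16.8 × 1.5 = 25.2 kPa.
Cohesion term c·N_c = 124.9 × 5.14 = 641.99 kPa; surcharge term q·N_q = 25.2 × 1 = 25.2 kPa.
q_ult = 641.99 + 25.2 = 667.19 kPa.

q_ult ≈ 670 kPa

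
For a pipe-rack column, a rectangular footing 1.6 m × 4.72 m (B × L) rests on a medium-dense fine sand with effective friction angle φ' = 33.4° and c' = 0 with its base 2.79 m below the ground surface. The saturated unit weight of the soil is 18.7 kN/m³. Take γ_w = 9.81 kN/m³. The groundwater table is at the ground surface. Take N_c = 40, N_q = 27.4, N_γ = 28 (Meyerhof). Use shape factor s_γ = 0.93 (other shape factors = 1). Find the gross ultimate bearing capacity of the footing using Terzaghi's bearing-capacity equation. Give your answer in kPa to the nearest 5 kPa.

With the water table at the surface the whole profile is submerged: γ' = 18.7 − 9.81 = 8.89 kN/m³, so q = γ'·D_f = 24.803 kPa; the same γ' applies in the ½γBN_γ term.
q_ult = q·N_q + 0.5·γ·B·N_γ·s_γ
     = 24.803 × 27.4 + 0.5 × 8.89 × 1.6 × 28 × 0.93
     = 679.6 + 185.2 = 864.8 kPa.

q_ult ≈ 865 kPa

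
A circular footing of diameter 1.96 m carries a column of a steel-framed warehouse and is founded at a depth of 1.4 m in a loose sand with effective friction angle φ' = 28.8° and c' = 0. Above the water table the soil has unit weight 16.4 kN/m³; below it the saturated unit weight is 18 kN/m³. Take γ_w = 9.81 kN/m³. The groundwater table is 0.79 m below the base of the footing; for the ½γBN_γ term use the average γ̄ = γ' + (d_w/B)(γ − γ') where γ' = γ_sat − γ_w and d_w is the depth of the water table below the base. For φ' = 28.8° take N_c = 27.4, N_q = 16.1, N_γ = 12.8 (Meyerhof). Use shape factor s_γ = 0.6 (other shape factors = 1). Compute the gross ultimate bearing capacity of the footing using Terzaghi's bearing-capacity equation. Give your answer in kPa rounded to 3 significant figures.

q = γ·D_f = 16.4 × 1.4 = 22.96 kPa.
γ' = 8.19 kN/m³; averaging over the depth B below the base, γ̄ = γ' + (d_w/B)(γ − γ') = 11.499 kN/m³.
q·N_q = 22.96 × 16.1 = 369.66 kPa
0.5·γ·B·N_γ·s_γ = 0.5 × 11.499 × 1.96 × 12.8 × 0.6 = 86.547 kPa
q_ult = 369.66 + 86.547 = 456.2 kPa.

q_ult ≈ 456 kPa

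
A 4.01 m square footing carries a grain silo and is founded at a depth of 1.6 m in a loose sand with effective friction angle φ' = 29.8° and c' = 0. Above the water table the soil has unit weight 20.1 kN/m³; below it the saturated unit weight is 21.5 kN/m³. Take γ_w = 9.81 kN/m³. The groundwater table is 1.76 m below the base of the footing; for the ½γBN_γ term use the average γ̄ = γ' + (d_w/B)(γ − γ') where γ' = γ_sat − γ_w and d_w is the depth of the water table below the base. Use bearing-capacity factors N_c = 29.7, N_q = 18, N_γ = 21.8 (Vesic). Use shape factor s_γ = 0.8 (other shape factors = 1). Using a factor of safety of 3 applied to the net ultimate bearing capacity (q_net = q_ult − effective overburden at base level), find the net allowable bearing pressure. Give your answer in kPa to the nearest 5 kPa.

Overburden at base level: q = 20.1 × 1.6 = 32.16 kPa.
The water table is 1.76 m below the base (< B = 4.01 m), so the ½γBN_γ term uses γ̄ = γ' + (d_w/B)(γ − γ') = 11.69 + (1.76/4.01)(20.1 − 11.69) = 15.381 kN/m³.
Surcharge term q·N_q = 32.16 × 18 = 578.88 kPa; self-weight term 0.5·γ·B·N_γ·s_γ = 0.5 × 15.381 × 4.01 × 21.8 × 0.8 = 537.84 kPa.
q_ult = 578.88 + 537.84 = 1116.7 kPa.
Net ultimate: q_net = 1116.7 − 32.16 = 1084.6 kPa.
q_all(net) = 1084.6 / 3 = 361.52 kPa.

q_all(net) ≈ 360 kPa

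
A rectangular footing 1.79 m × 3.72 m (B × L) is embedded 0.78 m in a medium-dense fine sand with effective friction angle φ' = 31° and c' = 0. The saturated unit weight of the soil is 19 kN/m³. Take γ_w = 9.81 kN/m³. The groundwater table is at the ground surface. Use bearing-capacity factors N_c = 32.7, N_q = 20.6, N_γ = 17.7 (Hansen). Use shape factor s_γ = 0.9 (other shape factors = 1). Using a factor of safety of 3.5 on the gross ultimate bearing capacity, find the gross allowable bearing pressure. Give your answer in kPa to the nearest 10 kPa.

Water table at ground surface, so effective unit weight γ' = 19 − 9.81 = 9.19 kN/m³ is used throughout; overburden q = 9.19 × 0.78 = 7.1682 kPa; the same γ' applies in the ½γBN_γ term.
Surcharge term q·N_q = 7.1682 × 20.6 = 147.66 kPa; self-weight term 0.5·γ·B·N_γ·s_γ = 0.5 × 9.19 × 1.79 × 17.7 × 0.9 = 131.03 kPa.
q_ult = 147.66 + 131.03 = 278.69 kPa.
q_all = 278.69 / 3.5 = 79.626 kPa.

q_all ≈ 80 kPa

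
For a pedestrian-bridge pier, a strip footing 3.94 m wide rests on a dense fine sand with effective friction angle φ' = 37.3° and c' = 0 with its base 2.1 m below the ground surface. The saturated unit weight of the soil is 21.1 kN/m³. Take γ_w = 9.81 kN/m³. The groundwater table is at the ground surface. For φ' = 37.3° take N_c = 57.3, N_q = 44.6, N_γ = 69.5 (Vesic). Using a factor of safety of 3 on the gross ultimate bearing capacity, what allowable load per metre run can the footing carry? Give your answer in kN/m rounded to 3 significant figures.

With the water table at the surface the whole profile is submerged: γ' = 21.1 − 9.81 = 11.29 kN/m³, so q = γ'·D_f = 23.709 kPa; the same γ' applies in the ½γBN_γ term.
q_ult = q·N_q + 0.5·γ·B·N_γ
     = 23.709 × 44.6 + 0.5 × 11.29 × 3.94 × 69.5
     = 1057.4 + 1545.8 = 2603.2 kPa.
Gross allowable pressure q_all = 2603.2 / 3 = 867.73 kPa.
Allowable wall load = q_all × B = 867.73 × 3.94 = 3418.9 kN per metre run.

≈ 3420 kN/m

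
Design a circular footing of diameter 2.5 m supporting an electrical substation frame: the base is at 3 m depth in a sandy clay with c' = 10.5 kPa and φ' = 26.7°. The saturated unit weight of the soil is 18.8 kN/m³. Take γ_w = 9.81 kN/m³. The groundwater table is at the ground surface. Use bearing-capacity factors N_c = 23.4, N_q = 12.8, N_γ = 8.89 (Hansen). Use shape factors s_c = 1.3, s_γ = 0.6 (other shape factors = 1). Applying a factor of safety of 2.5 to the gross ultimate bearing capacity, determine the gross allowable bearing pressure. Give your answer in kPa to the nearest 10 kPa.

γ' = 18.8 − 9.81 = 8.99 kN/m³ (submerged throughout). q = 8.99 × 3 = 26.97 kPa; the same γ' applies in the ½γBN_γ term.
c·N_c·s_c = 10.5 × 23.4 × 1.3 = 319.41 kPa
q·N_q = 26.97 × 12.8 = 345.22 kPa
0.5·γ·B·N_γ·s_γ = 0.5 × 8.99 × 2.5 × 8.89 × 0.6 = 59.941 kPa
q_ult = 319.41 + 345.22 + 59.941 = 724.57 kPa.
q_all = q_ult / FS = 724.57 / 2.5 = 289.83 kPa.

q_all ≈ 290 kPa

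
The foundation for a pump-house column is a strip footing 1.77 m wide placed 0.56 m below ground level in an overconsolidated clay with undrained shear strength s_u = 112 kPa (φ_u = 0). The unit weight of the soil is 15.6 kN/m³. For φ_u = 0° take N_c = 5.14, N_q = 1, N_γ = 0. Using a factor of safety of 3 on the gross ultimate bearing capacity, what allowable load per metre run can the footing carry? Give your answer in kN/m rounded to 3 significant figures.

≈ 345 kN/m

Effective surcharge at the founding depth q = γ·D_f = 15.6 × 0.56 = 8.736 kPa.
q_ult = c·N_c + q·N_q
     = 112 × 5.14 + 8.736 × 1
     = 575.68 + 8.736 = 584.42 kPa.
Gross allowable pressure q_all = 584.42 / 3 = 194.81 kPa.
Allowable wall load = q_all × B = 194.81 × 1.77 = 344.81 kN per metre run.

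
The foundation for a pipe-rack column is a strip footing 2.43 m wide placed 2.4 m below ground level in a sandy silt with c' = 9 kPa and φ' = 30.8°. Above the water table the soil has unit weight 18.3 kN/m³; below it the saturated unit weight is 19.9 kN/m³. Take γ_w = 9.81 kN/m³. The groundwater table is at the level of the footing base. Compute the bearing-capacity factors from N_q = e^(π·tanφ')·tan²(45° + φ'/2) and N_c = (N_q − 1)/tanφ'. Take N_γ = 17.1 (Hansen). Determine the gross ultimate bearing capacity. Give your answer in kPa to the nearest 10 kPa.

tan30.8° = 0.5961, so N_q = e^(π×0.5961)·tan²(60.4°) = 6.506 × 3.099 = 20.16.
N_c = (20.16 − 1)/tan30.8° = 32.14.
Overburden at base level: q = 18.3 × 2.4 = 43.92 kPa.
Below the base the soil is submerged, so the ½γBN_γ term uses γ' = 19.9 − 9.81 = 10.09 kN/m³.
Cohesion term c·N_c = 9 × 32.143 = 289.29 kPa; surcharge term q·N_q = 43.92 × 20.161 = 885.47 kPa; self-weight term 0.5·γ·B·N_γ = 0.5 × 10.09 × 2.43 × 17.1 = 209.63 kPa.
q_ult = 289.29 + 885.47 + 209.63 = 1384.4 kPa.

q_ult ≈ 1380 kPa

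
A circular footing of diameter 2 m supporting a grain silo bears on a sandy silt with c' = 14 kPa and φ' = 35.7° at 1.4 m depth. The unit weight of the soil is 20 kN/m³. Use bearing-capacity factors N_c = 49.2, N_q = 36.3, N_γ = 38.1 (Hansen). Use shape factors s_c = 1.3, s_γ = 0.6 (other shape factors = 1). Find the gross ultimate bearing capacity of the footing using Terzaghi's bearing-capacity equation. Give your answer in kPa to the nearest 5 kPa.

q = γ·D_f = 20 × 1.4 = 28 kPa.
c·N_c·s_c = 14 × 49.2 × 1.3 = 895.44 kPa
q·N_q = 28 × 36.3 = 1016.4 kPa
0.5·γ·B·N_γ·s_γ = 0.5 × 20 × 2 × 38.1 × 0.6 = 457.2 kPa
q_ult = 895.44 + 1016.4 + 457.2 = 2369 kPa.

q_ult ≈ 2370 kPa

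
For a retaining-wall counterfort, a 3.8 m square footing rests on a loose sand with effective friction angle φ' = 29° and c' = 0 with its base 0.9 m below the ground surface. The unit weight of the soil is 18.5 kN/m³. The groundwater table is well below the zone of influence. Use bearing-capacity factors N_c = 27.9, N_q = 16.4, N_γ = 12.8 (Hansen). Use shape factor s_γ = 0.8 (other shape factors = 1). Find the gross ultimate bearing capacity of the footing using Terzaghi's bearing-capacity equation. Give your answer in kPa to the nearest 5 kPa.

Overburden at base level: q = 18.5 × 0.9 = 16.65 kPa.
Surcharge term q·N_q = 16.65 × 16.4 = 273.06 kPa; self-weight term 0.5·γ·B·N_γ·s_γ = 0.5 × 18.5 × 3.8 × 12.8 × 0.8 = 359.94 kPa.
q_ult = 273.06 + 359.94 = 633 kPa.

q_ult ≈ 635 kPa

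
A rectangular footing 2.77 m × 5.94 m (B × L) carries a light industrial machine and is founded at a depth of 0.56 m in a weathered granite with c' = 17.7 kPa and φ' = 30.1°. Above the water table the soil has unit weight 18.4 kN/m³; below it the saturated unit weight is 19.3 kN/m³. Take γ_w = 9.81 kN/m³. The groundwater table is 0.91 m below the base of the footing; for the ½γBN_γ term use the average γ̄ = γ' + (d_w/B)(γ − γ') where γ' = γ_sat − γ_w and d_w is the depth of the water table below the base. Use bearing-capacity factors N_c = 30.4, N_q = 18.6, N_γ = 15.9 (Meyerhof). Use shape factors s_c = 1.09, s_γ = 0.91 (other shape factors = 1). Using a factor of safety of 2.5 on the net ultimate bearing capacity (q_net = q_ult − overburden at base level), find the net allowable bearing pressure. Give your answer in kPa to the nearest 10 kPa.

q_all(net) ≈ 410 kPa

Overburden at base level: q = 18.4 × 0.56 = 10.304 kPa.
The water table is 0.91 m below the base (< B = 2.77 m), so the ½γBN_γ term uses γ̄ = γ' + (d_w/B)(γ − γ') = 9.49 + (0.91/2.77)(18.4 − 9.49) = 12.417 kN/m³.
Cohesion term c·N_c·s_c = 17.7 × 30.4 × 1.09 = 586.51 kPa; surcharge term q·N_q = 10.304 × 18.6 = 191.65 kPa; self-weight term 0.5·γ·B·N_γ·s_γ = 0.5 × 12.417 × 2.77 × 15.9 × 0.91 = 248.83 kPa.
q_ult = 586.51 + 191.65 + 248.83 = 1027 kPa.
q_net = 1027 − 10.304 = 1016.7 kPa.
q_all(net) = 1016.7 / 2.5 = 406.68 kPa.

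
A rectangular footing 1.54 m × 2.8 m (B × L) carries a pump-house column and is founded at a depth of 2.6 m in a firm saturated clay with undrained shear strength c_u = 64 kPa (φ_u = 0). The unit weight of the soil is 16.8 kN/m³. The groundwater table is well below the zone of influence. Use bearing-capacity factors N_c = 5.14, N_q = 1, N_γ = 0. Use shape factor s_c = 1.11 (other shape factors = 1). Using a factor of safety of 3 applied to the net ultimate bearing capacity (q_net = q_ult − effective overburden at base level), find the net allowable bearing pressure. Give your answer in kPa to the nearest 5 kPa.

q_all(net) ≈ 120 kPa

Overburden at base level: q = 16.8 × 2.6 = 43.68 kPa.
Cohesion term c·N_c·s_c = 64 × 5.14 × 1.11 = 365.15 kPa; surcharge term q·N_q = 43.68 × 1 = 43.68 kPa.
q_ult = 365.15 + 43.68 = 408.83 kPa.
Net ultimate: q_net = 408.83 − 43.68 = 365.15 kPa.
q_all(net) = 365.15 / 3 = 121.72 kPa.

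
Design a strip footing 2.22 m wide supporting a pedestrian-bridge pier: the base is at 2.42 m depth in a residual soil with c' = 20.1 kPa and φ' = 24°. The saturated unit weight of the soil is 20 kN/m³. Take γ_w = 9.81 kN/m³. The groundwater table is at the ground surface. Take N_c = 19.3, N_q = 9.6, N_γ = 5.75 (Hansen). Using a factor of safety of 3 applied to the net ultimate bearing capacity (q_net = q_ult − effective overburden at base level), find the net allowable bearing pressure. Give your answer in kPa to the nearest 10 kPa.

Water table at ground surface, so effective unit weight γ' = 20 − 9.81 = 10.19 kN/m³ is used throughout; overburden q = 10.19 × 2.42 = 24.66 kPa; the same γ' applies in the ½γBN_γ term.
Cohesion term c·N_c = 20.1 × 19.3 = 387.93 kPa; surcharge term q·N_q = 24.66 × 9.6 = 236.73 kPa; self-weight term 0.5·γ·B·N_γ = 0.5 × 10.19 × 2.22 × 5.75 = 65.038 kPa.
q_ult = 387.93 + 236.73 + 65.038 = 689.7 kPa.
Net ultimate: q_net = 689.7 − 24.66 = 665.04 kPa.
q_all(net) = 665.04 / 3 = 221.68 kPa.

q_all(net) ≈ 220 kPa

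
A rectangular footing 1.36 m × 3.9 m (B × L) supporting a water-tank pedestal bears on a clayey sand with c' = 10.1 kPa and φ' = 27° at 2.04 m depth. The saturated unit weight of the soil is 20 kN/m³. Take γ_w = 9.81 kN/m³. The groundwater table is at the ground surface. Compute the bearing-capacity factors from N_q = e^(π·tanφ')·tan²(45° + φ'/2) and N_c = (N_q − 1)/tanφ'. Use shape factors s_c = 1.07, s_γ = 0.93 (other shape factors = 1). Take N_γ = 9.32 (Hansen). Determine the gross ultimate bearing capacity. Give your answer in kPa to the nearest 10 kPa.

q_ult ≈ 590 kPa

tan27° = 0.5095, so N_q = e^(π×0.5095)·tan²(58.5°) = 4.957 × 2.663 = 13.2.
N_c = (13.2 − 1)/tan27° = 23.94.
With the water table at the surface the whole profile is submerged: γ' = 20 − 9.81 = 10.19 kN/m³, so q = γ'·D_f = 20.788 kPa; the same γ' applies in the ½γBN_γ term.
q_ult = c·N_c·s_c + q·N_q + 0.5·γ·B·N_γ·s_γ
     = 10.1 × 23.942 × 1.07 + 20.788 × 13.199 + 0.5 × 10.19 × 1.36 × 9.32 × 0.93
     = 258.74 + 274.38 + 60.06 = 593.18 kPa.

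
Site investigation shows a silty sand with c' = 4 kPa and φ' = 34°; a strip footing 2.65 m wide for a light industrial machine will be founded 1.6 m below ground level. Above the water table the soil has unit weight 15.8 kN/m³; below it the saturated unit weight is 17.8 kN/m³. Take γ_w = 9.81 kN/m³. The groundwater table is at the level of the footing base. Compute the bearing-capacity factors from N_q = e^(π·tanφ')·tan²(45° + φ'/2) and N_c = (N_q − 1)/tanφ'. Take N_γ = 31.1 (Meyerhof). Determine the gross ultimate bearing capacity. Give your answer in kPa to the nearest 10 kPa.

tan34° = 0.6745, so N_q = e^(π×0.6745)·tan²(62°) = 8.323 × 3.537 = 29.44.
N_c = (29.44 − 1)/tan34° = 42.16.
q = γ·D_f = 15.8 × 1.6 = 25.28 kPa.
For the ½γBN_γ term take γ' = 17.8 − 9.81 = 7.99 kN/m³ (soil below base is submerged).
c·N_c = 4 × 42.164 = 168.65 kPa
q·N_q = 25.28 × 29.44 = 744.24 kPa
0.5·γ·B·N_γ = 0.5 × 7.99 × 2.65 × 31.1 = 329.25 kPa
q_ult = 168.65 + 744.24 + 329.25 = 1242.1 kPa.

q_ult ≈ 1240 kPa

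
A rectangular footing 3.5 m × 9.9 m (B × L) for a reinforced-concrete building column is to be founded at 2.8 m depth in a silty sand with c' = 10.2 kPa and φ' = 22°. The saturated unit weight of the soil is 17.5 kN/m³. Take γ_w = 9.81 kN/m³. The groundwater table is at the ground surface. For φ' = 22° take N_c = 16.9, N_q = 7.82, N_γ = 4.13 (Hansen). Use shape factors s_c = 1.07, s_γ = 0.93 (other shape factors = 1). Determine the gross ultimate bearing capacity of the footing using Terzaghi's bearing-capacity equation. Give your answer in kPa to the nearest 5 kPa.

q_ult ≈ 405 kPa

Water table at ground surface, so effective unit weight γ' = 17.5 − 9.81 = 7.69 kN/m³ is used throughout; overburden q = 7.69 × 2.8 = 21.532 kPa; the same γ' applies in the ½γBN_γ term.
Cohesion term c·N_c·s_c = 10.2 × 16.9 × 1.07 = 184.45 kPa; surcharge term q·N_q = 21.532 × 7.82 = 168.38 kPa; self-weight term 0.5·γ·B·N_γ·s_γ = 0.5 × 7.69 × 3.5 × 4.13 × 0.93 = 51.689 kPa.
q_ult = 184.45 + 168.38 + 51.689 = 404.52 kPa.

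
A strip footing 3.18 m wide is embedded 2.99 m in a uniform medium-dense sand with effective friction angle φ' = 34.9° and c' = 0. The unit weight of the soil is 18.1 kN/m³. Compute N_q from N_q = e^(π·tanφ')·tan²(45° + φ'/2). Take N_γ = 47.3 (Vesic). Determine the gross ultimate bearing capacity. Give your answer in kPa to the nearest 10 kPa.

tan34.9° = 0.6976, so N_q = e^(π×0.6976)·tan²(62.45°) = 8.95 × 3.674 = 32.89.
Overburden at base level: q = 18.1 × 2.99 = 54.119 kPa.
Surcharge term q·N_q = 54.119 × 32.885 = 1779.7 kPa; self-weight term 0.5·γ·B·N_γ = 0.5 × 18.1 × 3.18 × 47.3 = 1361.2 kPa.
q_ult = 1779.7 + 1361.2 = 3141 kPa.

q_ult ≈ 3140 kPa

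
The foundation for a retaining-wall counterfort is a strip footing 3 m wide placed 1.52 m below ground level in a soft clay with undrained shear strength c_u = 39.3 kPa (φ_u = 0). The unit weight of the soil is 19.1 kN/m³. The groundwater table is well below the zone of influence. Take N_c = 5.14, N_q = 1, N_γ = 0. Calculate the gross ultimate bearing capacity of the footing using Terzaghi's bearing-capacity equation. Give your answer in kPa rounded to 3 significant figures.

Overburden at base level: q = 19.1 × 1.52 = 29.032 kPa.
Cohesion term c·N_c = 39.3 × 5.14 = 202 kPa; surcharge term q·N_q = 29.032 × 1 = 29.032 kPa.
q_ult = 202 + 29.032 = 231.03 kPa.

q_ult ≈ 231 kPa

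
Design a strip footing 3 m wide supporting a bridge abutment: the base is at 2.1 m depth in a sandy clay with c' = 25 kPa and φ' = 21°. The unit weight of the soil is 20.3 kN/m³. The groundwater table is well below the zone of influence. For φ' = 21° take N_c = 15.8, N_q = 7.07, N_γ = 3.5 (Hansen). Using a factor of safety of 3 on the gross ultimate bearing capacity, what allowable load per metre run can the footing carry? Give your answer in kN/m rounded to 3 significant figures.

Overburden at base level: q = 20.3 × 2.1 = 42.63 kPa.
Cohesion term c·N_c = 25 × 15.8 = 395 kPa; surcharge term q·N_q = 42.63 × 7.07 = 301.39 kPa; self-weight term 0.5·γ·B·N_γ = 0.5 × 20.3 × 3 × 3.5 = 106.58 kPa.
q_ult = 395 + 301.39 + 106.58 = 802.97 kPa.
Gross allowable pressure q_all = 802.97 / 3 = 267.66 kPa.
Allowable wall load = q_all × B = 267.66 × 3 = 802.97 kN per metre run.

≈ 803 kN/m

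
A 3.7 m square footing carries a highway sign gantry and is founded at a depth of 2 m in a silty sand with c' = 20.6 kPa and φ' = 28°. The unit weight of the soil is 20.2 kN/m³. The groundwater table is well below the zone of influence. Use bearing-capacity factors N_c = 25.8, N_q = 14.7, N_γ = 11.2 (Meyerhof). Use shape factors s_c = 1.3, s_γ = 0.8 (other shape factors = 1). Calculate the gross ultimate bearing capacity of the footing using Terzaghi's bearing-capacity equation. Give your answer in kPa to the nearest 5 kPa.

Effective surcharge at the founding depth q = γ·D_f = 20.2 × 2 = 40.4 kPa.
q_ult = c·N_c·s_c + q·N_q + 0.5·γ·B·N_γ·s_γ
     = 20.6 × 25.8 × 1.3 + 40.4 × 14.7 + 0.5 × 20.2 × 3.7 × 11.2 × 0.8
     = 690.92 + 593.88 + 334.84 = 1619.6 kPa.

q_ult ≈ 1620 kPa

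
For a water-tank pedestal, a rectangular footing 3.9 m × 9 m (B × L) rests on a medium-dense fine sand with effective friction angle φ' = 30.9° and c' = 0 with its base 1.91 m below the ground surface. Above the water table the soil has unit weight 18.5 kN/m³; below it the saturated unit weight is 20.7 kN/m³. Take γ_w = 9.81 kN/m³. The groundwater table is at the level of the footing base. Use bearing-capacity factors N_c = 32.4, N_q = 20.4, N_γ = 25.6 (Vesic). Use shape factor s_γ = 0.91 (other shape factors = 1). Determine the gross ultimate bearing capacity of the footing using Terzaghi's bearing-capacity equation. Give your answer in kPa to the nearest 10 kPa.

Effective surcharge at the founding depth q = γ·D_f = 18.5 × 1.91 = 35.335 kPa.
The water table coincides with the base, so in the self-weight term γ → γ' = 10.89 kN/m³.
q_ult = q·N_q + 0.5·γ·B·N_γ·s_γ
     = 35.335 × 20.4 + 0.5 × 10.89 × 3.9 × 25.6 × 0.91
     = 720.83 + 494.7 = 1215.5 kPa.

q_ult ≈ 1220 kPa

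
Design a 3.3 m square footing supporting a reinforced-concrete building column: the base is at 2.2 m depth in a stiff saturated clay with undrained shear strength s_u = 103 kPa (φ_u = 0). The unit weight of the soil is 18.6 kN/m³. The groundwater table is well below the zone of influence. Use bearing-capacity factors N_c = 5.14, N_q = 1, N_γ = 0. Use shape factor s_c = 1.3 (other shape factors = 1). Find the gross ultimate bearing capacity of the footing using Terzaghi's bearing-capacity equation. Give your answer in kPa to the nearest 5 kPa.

q_ult ≈ 730 kPa

Overburden at base level: q = 18.6 × 2.2 = 40.92 kPa.
Cohesion term c·N_c·s_c = 103 × 5.14 × 1.3 = 688.25 kPa; surcharge term q·N_q = 40.92 × 1 = 40.92 kPa.
q_ult = 688.25 + 40.92 = 729.17 kPa.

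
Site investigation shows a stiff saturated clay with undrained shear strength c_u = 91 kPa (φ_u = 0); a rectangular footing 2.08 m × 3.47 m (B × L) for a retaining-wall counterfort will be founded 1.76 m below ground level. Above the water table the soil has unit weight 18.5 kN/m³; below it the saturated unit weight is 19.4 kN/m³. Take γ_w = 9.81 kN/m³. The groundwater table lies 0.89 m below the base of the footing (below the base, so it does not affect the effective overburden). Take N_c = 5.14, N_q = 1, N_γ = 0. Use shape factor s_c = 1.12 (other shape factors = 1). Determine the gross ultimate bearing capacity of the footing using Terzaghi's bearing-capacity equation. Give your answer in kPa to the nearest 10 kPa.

q = γ·D_f = 18.5 × 1.76 = 32.56 kPa.
c·N_c·s_c = 91 × 5.14 × 1.12 = 523.87 kPa
q·N_q = 32.56 × 1 = 32.56 kPa
q_ult = 523.87 + 32.56 = 556.43 kPa.

q_ult ≈ 560 kPa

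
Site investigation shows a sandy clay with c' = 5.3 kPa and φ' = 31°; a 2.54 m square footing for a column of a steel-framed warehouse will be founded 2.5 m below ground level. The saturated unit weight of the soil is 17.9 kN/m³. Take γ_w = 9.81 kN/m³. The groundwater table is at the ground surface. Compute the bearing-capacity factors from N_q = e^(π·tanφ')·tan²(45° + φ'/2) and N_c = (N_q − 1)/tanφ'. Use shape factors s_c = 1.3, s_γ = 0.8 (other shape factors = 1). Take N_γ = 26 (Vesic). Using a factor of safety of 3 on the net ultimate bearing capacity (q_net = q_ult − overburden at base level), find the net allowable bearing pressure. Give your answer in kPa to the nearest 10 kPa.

q_all(net) ≈ 280 kPa

N_q = e^(π·tan31°)·tan²(60.5°) = 20.63; N_c = (N_q − 1)/tanφ' = 32.67.
γ' = 17.9 − 9.81 = 8.09 kN/m³ (submerged throughout). q = 8.09 × 2.5 = 20.225 kPa; the same γ' applies in the ½γBN_γ term.
c·N_c·s_c = 5.3 × 32.671 × 1.3 = 225.1 kPa
q·N_q = 20.225 × 20.631 = 417.26 kPa
0.5·γ·B·N_γ·s_γ = 0.5 × 8.09 × 2.54 × 26 × 0.8 = 213.71 kPa
q_ult = 225.1 + 417.26 + 213.71 = 856.07 kPa.
q_net = 856.07 − 20.225 = 835.84 kPa.
q_all(net) = 835.84 / 3 = 278.61 kPa.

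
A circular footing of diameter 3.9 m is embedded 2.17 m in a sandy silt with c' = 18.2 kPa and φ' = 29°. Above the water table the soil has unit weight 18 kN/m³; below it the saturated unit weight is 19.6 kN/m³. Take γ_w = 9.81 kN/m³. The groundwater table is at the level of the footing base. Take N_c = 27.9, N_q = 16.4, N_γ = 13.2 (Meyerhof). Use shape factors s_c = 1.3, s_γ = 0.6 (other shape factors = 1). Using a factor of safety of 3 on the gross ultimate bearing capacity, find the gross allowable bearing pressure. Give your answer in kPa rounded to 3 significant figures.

Effective surcharge at the founding depth q = γ·D_f = 18 × 2.17 = 39.06 kPa.
The water table coincides with the base, so in the self-weight term γ → γ' = 9.79 kN/m³.
q_ult = c·N_c·s_c + q·N_q + 0.5·γ·B·N_γ·s_γ
     = 18.2 × 27.9 × 1.3 + 39.06 × 16.4 + 0.5 × 9.79 × 3.9 × 13.2 × 0.6
     = 660.11 + 640.58 + 151.2 = 1451.9 kPa.
q_all = 1451.9 / 3 = 483.96 kPa.

q_all ≈ 484 kPa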